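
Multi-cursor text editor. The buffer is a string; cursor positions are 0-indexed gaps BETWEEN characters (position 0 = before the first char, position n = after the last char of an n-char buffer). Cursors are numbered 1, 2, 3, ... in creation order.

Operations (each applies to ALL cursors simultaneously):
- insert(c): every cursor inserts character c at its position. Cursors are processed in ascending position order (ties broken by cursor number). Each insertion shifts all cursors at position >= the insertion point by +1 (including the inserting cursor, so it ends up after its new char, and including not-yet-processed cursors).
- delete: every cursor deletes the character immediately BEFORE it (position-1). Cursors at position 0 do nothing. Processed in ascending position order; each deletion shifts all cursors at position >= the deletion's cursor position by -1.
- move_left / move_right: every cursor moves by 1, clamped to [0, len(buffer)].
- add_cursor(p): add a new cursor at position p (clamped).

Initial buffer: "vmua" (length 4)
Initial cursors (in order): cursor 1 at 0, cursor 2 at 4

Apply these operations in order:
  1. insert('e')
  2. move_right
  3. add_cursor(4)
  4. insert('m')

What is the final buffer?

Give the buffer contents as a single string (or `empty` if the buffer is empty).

Answer: evmmumaem

Derivation:
After op 1 (insert('e')): buffer="evmuae" (len 6), cursors c1@1 c2@6, authorship 1....2
After op 2 (move_right): buffer="evmuae" (len 6), cursors c1@2 c2@6, authorship 1....2
After op 3 (add_cursor(4)): buffer="evmuae" (len 6), cursors c1@2 c3@4 c2@6, authorship 1....2
After op 4 (insert('m')): buffer="evmmumaem" (len 9), cursors c1@3 c3@6 c2@9, authorship 1.1..3.22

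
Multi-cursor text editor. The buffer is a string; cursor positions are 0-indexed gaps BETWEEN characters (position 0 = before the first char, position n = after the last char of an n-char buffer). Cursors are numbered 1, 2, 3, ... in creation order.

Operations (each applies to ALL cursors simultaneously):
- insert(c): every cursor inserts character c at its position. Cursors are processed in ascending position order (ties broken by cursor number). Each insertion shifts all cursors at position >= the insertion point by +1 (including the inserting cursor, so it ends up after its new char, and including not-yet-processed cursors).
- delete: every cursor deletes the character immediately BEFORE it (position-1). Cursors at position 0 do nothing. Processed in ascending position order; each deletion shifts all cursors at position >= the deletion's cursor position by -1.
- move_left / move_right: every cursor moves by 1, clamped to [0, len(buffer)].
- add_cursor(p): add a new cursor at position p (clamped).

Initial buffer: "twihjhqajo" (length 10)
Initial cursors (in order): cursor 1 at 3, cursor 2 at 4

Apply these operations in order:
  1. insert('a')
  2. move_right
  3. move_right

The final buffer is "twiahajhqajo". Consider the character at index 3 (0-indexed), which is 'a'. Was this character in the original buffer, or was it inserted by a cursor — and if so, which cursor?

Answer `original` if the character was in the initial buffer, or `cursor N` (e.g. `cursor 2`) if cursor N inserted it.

Answer: cursor 1

Derivation:
After op 1 (insert('a')): buffer="twiahajhqajo" (len 12), cursors c1@4 c2@6, authorship ...1.2......
After op 2 (move_right): buffer="twiahajhqajo" (len 12), cursors c1@5 c2@7, authorship ...1.2......
After op 3 (move_right): buffer="twiahajhqajo" (len 12), cursors c1@6 c2@8, authorship ...1.2......
Authorship (.=original, N=cursor N): . . . 1 . 2 . . . . . .
Index 3: author = 1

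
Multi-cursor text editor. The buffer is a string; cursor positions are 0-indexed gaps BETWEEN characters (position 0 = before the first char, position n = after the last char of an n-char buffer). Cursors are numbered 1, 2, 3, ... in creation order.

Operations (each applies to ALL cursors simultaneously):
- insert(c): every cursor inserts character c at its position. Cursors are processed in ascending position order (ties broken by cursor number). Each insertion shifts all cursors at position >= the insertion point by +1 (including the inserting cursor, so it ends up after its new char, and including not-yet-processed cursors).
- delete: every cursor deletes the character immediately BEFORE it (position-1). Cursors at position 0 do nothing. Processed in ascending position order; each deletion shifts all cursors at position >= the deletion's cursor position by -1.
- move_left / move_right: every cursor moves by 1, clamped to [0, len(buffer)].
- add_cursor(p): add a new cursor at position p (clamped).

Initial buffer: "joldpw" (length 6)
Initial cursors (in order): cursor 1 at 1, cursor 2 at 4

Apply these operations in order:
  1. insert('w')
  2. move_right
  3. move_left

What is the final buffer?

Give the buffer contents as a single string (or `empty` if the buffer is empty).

After op 1 (insert('w')): buffer="jwoldwpw" (len 8), cursors c1@2 c2@6, authorship .1...2..
After op 2 (move_right): buffer="jwoldwpw" (len 8), cursors c1@3 c2@7, authorship .1...2..
After op 3 (move_left): buffer="jwoldwpw" (len 8), cursors c1@2 c2@6, authorship .1...2..

Answer: jwoldwpw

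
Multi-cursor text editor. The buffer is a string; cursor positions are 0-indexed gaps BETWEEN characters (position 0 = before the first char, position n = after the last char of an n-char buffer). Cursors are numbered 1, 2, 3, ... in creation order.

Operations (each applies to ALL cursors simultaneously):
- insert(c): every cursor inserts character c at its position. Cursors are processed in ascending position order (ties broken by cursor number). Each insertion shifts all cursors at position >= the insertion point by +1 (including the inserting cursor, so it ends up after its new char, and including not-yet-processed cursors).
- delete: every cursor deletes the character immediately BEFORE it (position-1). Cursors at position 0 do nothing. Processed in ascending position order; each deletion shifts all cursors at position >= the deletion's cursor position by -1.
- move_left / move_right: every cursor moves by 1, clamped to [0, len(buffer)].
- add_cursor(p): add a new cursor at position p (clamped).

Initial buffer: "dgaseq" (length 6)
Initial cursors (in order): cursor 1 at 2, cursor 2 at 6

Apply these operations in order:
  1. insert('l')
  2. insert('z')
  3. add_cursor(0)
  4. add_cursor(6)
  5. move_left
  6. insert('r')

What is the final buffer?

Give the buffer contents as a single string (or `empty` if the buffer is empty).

Answer: rdglrzarseqlrz

Derivation:
After op 1 (insert('l')): buffer="dglaseql" (len 8), cursors c1@3 c2@8, authorship ..1....2
After op 2 (insert('z')): buffer="dglzaseqlz" (len 10), cursors c1@4 c2@10, authorship ..11....22
After op 3 (add_cursor(0)): buffer="dglzaseqlz" (len 10), cursors c3@0 c1@4 c2@10, authorship ..11....22
After op 4 (add_cursor(6)): buffer="dglzaseqlz" (len 10), cursors c3@0 c1@4 c4@6 c2@10, authorship ..11....22
After op 5 (move_left): buffer="dglzaseqlz" (len 10), cursors c3@0 c1@3 c4@5 c2@9, authorship ..11....22
After op 6 (insert('r')): buffer="rdglrzarseqlrz" (len 14), cursors c3@1 c1@5 c4@8 c2@13, authorship 3..111.4...222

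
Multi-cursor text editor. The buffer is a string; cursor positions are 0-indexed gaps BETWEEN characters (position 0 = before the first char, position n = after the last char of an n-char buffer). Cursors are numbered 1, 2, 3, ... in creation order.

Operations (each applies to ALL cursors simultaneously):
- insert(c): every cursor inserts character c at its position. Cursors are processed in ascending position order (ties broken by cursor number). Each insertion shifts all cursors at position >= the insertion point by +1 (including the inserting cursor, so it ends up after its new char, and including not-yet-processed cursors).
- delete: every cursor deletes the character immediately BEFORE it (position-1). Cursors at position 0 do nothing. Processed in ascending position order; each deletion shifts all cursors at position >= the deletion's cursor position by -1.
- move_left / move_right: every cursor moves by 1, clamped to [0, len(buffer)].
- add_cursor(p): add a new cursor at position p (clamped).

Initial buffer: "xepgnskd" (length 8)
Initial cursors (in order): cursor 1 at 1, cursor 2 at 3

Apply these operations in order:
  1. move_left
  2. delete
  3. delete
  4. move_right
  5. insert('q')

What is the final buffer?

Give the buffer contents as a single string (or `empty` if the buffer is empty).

Answer: pqqgnskd

Derivation:
After op 1 (move_left): buffer="xepgnskd" (len 8), cursors c1@0 c2@2, authorship ........
After op 2 (delete): buffer="xpgnskd" (len 7), cursors c1@0 c2@1, authorship .......
After op 3 (delete): buffer="pgnskd" (len 6), cursors c1@0 c2@0, authorship ......
After op 4 (move_right): buffer="pgnskd" (len 6), cursors c1@1 c2@1, authorship ......
After op 5 (insert('q')): buffer="pqqgnskd" (len 8), cursors c1@3 c2@3, authorship .12.....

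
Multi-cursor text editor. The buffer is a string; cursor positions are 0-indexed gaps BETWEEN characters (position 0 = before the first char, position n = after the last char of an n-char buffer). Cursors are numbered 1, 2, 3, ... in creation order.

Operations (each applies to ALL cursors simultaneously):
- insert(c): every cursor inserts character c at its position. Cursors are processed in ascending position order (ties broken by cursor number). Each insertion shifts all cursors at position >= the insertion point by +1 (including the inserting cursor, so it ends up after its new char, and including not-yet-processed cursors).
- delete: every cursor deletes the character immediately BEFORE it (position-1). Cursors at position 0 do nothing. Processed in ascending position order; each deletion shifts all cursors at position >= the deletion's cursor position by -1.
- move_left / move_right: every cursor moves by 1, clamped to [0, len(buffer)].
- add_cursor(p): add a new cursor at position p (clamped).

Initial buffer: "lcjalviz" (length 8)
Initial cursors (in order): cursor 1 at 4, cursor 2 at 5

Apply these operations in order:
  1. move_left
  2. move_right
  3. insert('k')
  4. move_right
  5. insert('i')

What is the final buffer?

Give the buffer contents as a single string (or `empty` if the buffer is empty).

Answer: lcjaklikviiz

Derivation:
After op 1 (move_left): buffer="lcjalviz" (len 8), cursors c1@3 c2@4, authorship ........
After op 2 (move_right): buffer="lcjalviz" (len 8), cursors c1@4 c2@5, authorship ........
After op 3 (insert('k')): buffer="lcjaklkviz" (len 10), cursors c1@5 c2@7, authorship ....1.2...
After op 4 (move_right): buffer="lcjaklkviz" (len 10), cursors c1@6 c2@8, authorship ....1.2...
After op 5 (insert('i')): buffer="lcjaklikviiz" (len 12), cursors c1@7 c2@10, authorship ....1.12.2..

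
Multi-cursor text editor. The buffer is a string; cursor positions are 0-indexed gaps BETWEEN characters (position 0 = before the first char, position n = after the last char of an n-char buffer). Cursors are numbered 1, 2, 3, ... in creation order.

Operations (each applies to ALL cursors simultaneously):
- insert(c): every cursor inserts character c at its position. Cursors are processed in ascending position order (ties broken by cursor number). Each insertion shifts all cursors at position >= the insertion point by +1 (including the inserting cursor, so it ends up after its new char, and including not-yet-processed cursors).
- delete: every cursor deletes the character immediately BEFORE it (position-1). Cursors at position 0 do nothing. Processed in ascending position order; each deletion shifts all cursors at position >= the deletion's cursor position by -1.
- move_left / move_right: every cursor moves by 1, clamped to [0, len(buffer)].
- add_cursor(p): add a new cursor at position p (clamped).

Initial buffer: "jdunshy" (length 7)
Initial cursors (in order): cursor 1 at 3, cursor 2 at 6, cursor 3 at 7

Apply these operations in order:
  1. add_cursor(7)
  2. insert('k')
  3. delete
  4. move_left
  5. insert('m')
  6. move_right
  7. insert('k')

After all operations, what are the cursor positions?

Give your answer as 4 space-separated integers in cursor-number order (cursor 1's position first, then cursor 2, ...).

After op 1 (add_cursor(7)): buffer="jdunshy" (len 7), cursors c1@3 c2@6 c3@7 c4@7, authorship .......
After op 2 (insert('k')): buffer="jduknshkykk" (len 11), cursors c1@4 c2@8 c3@11 c4@11, authorship ...1...2.34
After op 3 (delete): buffer="jdunshy" (len 7), cursors c1@3 c2@6 c3@7 c4@7, authorship .......
After op 4 (move_left): buffer="jdunshy" (len 7), cursors c1@2 c2@5 c3@6 c4@6, authorship .......
After op 5 (insert('m')): buffer="jdmunsmhmmy" (len 11), cursors c1@3 c2@7 c3@10 c4@10, authorship ..1...2.34.
After op 6 (move_right): buffer="jdmunsmhmmy" (len 11), cursors c1@4 c2@8 c3@11 c4@11, authorship ..1...2.34.
After op 7 (insert('k')): buffer="jdmuknsmhkmmykk" (len 15), cursors c1@5 c2@10 c3@15 c4@15, authorship ..1.1..2.234.34

Answer: 5 10 15 15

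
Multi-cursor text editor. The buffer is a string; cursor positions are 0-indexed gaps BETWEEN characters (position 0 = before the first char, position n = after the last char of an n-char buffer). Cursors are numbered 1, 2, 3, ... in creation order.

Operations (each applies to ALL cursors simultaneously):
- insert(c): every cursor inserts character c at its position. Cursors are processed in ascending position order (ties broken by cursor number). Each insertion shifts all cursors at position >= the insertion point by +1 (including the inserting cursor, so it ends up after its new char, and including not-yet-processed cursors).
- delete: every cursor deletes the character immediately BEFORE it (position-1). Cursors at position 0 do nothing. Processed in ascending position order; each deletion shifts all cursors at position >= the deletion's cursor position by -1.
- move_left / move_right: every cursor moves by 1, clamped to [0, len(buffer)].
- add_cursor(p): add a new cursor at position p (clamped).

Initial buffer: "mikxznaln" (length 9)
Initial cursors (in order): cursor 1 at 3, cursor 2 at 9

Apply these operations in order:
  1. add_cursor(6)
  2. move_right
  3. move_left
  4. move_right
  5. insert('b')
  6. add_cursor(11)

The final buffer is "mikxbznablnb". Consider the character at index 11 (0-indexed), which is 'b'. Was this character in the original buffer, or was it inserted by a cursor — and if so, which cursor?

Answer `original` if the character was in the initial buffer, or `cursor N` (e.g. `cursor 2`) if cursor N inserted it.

After op 1 (add_cursor(6)): buffer="mikxznaln" (len 9), cursors c1@3 c3@6 c2@9, authorship .........
After op 2 (move_right): buffer="mikxznaln" (len 9), cursors c1@4 c3@7 c2@9, authorship .........
After op 3 (move_left): buffer="mikxznaln" (len 9), cursors c1@3 c3@6 c2@8, authorship .........
After op 4 (move_right): buffer="mikxznaln" (len 9), cursors c1@4 c3@7 c2@9, authorship .........
After op 5 (insert('b')): buffer="mikxbznablnb" (len 12), cursors c1@5 c3@9 c2@12, authorship ....1...3..2
After op 6 (add_cursor(11)): buffer="mikxbznablnb" (len 12), cursors c1@5 c3@9 c4@11 c2@12, authorship ....1...3..2
Authorship (.=original, N=cursor N): . . . . 1 . . . 3 . . 2
Index 11: author = 2

Answer: cursor 2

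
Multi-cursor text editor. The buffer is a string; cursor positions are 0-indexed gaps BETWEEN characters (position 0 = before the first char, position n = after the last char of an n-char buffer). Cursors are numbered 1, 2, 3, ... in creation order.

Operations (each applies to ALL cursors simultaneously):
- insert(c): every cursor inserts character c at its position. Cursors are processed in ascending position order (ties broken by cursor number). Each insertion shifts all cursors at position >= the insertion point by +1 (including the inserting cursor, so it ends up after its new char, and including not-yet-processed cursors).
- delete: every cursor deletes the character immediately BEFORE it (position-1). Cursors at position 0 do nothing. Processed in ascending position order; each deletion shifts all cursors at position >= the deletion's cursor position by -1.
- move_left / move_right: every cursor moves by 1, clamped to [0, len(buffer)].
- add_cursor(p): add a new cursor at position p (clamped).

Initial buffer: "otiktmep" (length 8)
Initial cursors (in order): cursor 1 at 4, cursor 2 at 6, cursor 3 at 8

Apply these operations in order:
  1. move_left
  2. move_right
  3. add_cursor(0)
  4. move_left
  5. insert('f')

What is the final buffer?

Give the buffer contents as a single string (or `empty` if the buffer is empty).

After op 1 (move_left): buffer="otiktmep" (len 8), cursors c1@3 c2@5 c3@7, authorship ........
After op 2 (move_right): buffer="otiktmep" (len 8), cursors c1@4 c2@6 c3@8, authorship ........
After op 3 (add_cursor(0)): buffer="otiktmep" (len 8), cursors c4@0 c1@4 c2@6 c3@8, authorship ........
After op 4 (move_left): buffer="otiktmep" (len 8), cursors c4@0 c1@3 c2@5 c3@7, authorship ........
After op 5 (insert('f')): buffer="fotifktfmefp" (len 12), cursors c4@1 c1@5 c2@8 c3@11, authorship 4...1..2..3.

Answer: fotifktfmefp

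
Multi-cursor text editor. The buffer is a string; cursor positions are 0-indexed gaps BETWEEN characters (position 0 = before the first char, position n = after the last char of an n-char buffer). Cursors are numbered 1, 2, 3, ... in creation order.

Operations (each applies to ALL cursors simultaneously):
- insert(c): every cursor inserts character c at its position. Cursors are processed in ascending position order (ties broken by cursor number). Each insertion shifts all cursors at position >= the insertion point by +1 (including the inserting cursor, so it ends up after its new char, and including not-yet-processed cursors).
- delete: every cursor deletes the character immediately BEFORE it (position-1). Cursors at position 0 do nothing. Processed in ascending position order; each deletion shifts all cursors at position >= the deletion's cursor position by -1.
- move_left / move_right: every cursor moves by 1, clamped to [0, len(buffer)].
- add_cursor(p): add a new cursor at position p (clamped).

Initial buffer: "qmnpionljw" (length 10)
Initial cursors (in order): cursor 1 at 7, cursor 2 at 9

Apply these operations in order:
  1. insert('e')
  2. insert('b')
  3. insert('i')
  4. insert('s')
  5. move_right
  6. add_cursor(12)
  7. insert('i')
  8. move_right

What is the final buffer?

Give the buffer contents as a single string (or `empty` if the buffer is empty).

Answer: qmnpionebisliijebiswi

Derivation:
After op 1 (insert('e')): buffer="qmnpioneljew" (len 12), cursors c1@8 c2@11, authorship .......1..2.
After op 2 (insert('b')): buffer="qmnpionebljebw" (len 14), cursors c1@9 c2@13, authorship .......11..22.
After op 3 (insert('i')): buffer="qmnpionebiljebiw" (len 16), cursors c1@10 c2@15, authorship .......111..222.
After op 4 (insert('s')): buffer="qmnpionebisljebisw" (len 18), cursors c1@11 c2@17, authorship .......1111..2222.
After op 5 (move_right): buffer="qmnpionebisljebisw" (len 18), cursors c1@12 c2@18, authorship .......1111..2222.
After op 6 (add_cursor(12)): buffer="qmnpionebisljebisw" (len 18), cursors c1@12 c3@12 c2@18, authorship .......1111..2222.
After op 7 (insert('i')): buffer="qmnpionebisliijebiswi" (len 21), cursors c1@14 c3@14 c2@21, authorship .......1111.13.2222.2
After op 8 (move_right): buffer="qmnpionebisliijebiswi" (len 21), cursors c1@15 c3@15 c2@21, authorship .......1111.13.2222.2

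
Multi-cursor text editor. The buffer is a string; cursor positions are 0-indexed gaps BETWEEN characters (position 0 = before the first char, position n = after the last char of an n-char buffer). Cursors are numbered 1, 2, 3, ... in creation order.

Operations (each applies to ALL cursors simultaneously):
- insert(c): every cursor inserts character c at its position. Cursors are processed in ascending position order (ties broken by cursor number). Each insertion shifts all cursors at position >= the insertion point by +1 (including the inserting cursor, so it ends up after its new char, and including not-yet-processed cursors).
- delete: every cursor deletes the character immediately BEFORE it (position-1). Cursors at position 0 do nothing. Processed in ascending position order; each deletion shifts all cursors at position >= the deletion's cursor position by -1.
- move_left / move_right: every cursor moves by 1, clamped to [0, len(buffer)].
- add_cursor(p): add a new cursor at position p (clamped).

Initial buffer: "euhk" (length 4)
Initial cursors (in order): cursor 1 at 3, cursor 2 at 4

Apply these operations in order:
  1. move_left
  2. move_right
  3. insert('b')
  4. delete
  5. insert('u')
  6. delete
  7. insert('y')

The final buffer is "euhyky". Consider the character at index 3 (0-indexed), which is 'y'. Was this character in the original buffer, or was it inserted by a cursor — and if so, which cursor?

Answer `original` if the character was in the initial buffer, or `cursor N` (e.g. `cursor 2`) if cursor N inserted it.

Answer: cursor 1

Derivation:
After op 1 (move_left): buffer="euhk" (len 4), cursors c1@2 c2@3, authorship ....
After op 2 (move_right): buffer="euhk" (len 4), cursors c1@3 c2@4, authorship ....
After op 3 (insert('b')): buffer="euhbkb" (len 6), cursors c1@4 c2@6, authorship ...1.2
After op 4 (delete): buffer="euhk" (len 4), cursors c1@3 c2@4, authorship ....
After op 5 (insert('u')): buffer="euhuku" (len 6), cursors c1@4 c2@6, authorship ...1.2
After op 6 (delete): buffer="euhk" (len 4), cursors c1@3 c2@4, authorship ....
After op 7 (insert('y')): buffer="euhyky" (len 6), cursors c1@4 c2@6, authorship ...1.2
Authorship (.=original, N=cursor N): . . . 1 . 2
Index 3: author = 1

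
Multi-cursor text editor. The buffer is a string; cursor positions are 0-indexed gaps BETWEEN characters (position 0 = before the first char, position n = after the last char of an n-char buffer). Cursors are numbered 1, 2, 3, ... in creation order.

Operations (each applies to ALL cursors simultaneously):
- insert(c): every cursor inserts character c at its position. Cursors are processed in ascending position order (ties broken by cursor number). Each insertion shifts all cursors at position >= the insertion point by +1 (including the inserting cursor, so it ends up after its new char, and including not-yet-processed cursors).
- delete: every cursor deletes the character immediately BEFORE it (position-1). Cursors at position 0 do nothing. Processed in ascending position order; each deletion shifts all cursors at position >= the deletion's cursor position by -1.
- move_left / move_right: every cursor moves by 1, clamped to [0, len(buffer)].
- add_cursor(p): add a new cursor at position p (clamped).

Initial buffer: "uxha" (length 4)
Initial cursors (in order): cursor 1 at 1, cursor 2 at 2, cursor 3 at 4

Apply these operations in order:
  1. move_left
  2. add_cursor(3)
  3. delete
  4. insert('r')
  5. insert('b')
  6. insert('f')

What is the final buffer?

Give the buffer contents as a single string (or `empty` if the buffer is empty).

After op 1 (move_left): buffer="uxha" (len 4), cursors c1@0 c2@1 c3@3, authorship ....
After op 2 (add_cursor(3)): buffer="uxha" (len 4), cursors c1@0 c2@1 c3@3 c4@3, authorship ....
After op 3 (delete): buffer="a" (len 1), cursors c1@0 c2@0 c3@0 c4@0, authorship .
After op 4 (insert('r')): buffer="rrrra" (len 5), cursors c1@4 c2@4 c3@4 c4@4, authorship 1234.
After op 5 (insert('b')): buffer="rrrrbbbba" (len 9), cursors c1@8 c2@8 c3@8 c4@8, authorship 12341234.
After op 6 (insert('f')): buffer="rrrrbbbbffffa" (len 13), cursors c1@12 c2@12 c3@12 c4@12, authorship 123412341234.

Answer: rrrrbbbbffffa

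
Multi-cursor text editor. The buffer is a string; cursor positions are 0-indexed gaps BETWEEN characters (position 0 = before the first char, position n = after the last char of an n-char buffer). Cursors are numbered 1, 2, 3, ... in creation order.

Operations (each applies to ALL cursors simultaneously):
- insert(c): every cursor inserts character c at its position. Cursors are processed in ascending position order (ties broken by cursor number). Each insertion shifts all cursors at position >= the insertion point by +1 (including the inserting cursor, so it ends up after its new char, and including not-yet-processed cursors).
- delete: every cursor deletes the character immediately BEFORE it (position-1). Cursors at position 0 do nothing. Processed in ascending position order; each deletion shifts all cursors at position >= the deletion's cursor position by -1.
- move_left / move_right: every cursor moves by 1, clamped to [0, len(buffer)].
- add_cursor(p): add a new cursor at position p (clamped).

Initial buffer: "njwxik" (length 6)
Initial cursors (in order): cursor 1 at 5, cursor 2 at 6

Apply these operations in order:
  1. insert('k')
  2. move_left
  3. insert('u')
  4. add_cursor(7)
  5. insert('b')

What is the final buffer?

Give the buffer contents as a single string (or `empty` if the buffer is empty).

After op 1 (insert('k')): buffer="njwxikkk" (len 8), cursors c1@6 c2@8, authorship .....1.2
After op 2 (move_left): buffer="njwxikkk" (len 8), cursors c1@5 c2@7, authorship .....1.2
After op 3 (insert('u')): buffer="njwxiukkuk" (len 10), cursors c1@6 c2@9, authorship .....11.22
After op 4 (add_cursor(7)): buffer="njwxiukkuk" (len 10), cursors c1@6 c3@7 c2@9, authorship .....11.22
After op 5 (insert('b')): buffer="njwxiubkbkubk" (len 13), cursors c1@7 c3@9 c2@12, authorship .....1113.222

Answer: njwxiubkbkubk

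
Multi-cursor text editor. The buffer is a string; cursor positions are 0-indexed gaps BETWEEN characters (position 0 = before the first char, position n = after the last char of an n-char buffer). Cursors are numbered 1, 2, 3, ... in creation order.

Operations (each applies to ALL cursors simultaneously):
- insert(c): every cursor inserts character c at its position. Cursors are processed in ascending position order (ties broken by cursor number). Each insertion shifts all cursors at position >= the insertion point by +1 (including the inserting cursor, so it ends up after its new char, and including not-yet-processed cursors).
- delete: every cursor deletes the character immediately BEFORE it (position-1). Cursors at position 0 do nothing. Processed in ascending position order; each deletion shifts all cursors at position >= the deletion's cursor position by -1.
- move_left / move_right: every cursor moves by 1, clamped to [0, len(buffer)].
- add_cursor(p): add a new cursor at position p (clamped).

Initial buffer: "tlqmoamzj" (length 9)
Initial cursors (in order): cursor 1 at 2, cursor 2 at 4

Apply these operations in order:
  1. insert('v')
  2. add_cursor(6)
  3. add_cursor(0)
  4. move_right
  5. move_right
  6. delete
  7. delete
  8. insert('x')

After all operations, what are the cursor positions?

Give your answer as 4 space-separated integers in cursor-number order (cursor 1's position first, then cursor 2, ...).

After op 1 (insert('v')): buffer="tlvqmvoamzj" (len 11), cursors c1@3 c2@6, authorship ..1..2.....
After op 2 (add_cursor(6)): buffer="tlvqmvoamzj" (len 11), cursors c1@3 c2@6 c3@6, authorship ..1..2.....
After op 3 (add_cursor(0)): buffer="tlvqmvoamzj" (len 11), cursors c4@0 c1@3 c2@6 c3@6, authorship ..1..2.....
After op 4 (move_right): buffer="tlvqmvoamzj" (len 11), cursors c4@1 c1@4 c2@7 c3@7, authorship ..1..2.....
After op 5 (move_right): buffer="tlvqmvoamzj" (len 11), cursors c4@2 c1@5 c2@8 c3@8, authorship ..1..2.....
After op 6 (delete): buffer="tvqvmzj" (len 7), cursors c4@1 c1@3 c2@4 c3@4, authorship .1.2...
After op 7 (delete): buffer="mzj" (len 3), cursors c1@0 c2@0 c3@0 c4@0, authorship ...
After op 8 (insert('x')): buffer="xxxxmzj" (len 7), cursors c1@4 c2@4 c3@4 c4@4, authorship 1234...

Answer: 4 4 4 4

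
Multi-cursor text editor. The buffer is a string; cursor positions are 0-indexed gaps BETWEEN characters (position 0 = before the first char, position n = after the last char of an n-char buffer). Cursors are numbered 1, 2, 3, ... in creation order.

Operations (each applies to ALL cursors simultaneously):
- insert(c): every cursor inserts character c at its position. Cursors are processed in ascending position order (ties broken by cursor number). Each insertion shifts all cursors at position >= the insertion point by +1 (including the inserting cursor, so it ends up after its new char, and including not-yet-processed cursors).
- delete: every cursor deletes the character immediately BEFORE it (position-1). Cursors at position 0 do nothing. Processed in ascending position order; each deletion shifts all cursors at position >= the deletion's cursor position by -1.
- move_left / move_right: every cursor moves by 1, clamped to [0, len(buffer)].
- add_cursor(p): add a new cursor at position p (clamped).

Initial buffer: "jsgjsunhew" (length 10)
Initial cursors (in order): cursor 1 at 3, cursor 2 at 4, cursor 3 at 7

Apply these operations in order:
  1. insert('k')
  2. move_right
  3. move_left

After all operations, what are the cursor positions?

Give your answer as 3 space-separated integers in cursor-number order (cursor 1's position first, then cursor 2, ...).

Answer: 4 6 10

Derivation:
After op 1 (insert('k')): buffer="jsgkjksunkhew" (len 13), cursors c1@4 c2@6 c3@10, authorship ...1.2...3...
After op 2 (move_right): buffer="jsgkjksunkhew" (len 13), cursors c1@5 c2@7 c3@11, authorship ...1.2...3...
After op 3 (move_left): buffer="jsgkjksunkhew" (len 13), cursors c1@4 c2@6 c3@10, authorship ...1.2...3...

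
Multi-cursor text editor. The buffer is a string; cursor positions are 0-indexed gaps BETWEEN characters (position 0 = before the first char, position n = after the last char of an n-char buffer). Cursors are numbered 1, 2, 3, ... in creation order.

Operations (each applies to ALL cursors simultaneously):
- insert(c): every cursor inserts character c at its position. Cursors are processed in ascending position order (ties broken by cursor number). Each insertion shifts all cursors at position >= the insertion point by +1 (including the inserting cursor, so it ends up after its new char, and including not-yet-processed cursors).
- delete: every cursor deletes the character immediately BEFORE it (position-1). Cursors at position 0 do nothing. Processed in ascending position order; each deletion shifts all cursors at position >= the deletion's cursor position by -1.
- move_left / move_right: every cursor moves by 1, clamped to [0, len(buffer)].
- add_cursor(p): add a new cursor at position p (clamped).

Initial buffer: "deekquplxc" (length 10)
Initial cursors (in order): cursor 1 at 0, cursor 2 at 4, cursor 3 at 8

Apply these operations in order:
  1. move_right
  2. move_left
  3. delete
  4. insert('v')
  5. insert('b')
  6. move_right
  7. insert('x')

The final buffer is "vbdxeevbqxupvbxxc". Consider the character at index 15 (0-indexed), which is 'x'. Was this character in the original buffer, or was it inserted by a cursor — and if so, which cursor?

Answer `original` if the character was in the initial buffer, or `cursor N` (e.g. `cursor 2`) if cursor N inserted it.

After op 1 (move_right): buffer="deekquplxc" (len 10), cursors c1@1 c2@5 c3@9, authorship ..........
After op 2 (move_left): buffer="deekquplxc" (len 10), cursors c1@0 c2@4 c3@8, authorship ..........
After op 3 (delete): buffer="deequpxc" (len 8), cursors c1@0 c2@3 c3@6, authorship ........
After op 4 (insert('v')): buffer="vdeevqupvxc" (len 11), cursors c1@1 c2@5 c3@9, authorship 1...2...3..
After op 5 (insert('b')): buffer="vbdeevbqupvbxc" (len 14), cursors c1@2 c2@7 c3@12, authorship 11...22...33..
After op 6 (move_right): buffer="vbdeevbqupvbxc" (len 14), cursors c1@3 c2@8 c3@13, authorship 11...22...33..
After op 7 (insert('x')): buffer="vbdxeevbqxupvbxxc" (len 17), cursors c1@4 c2@10 c3@16, authorship 11.1..22.2..33.3.
Authorship (.=original, N=cursor N): 1 1 . 1 . . 2 2 . 2 . . 3 3 . 3 .
Index 15: author = 3

Answer: cursor 3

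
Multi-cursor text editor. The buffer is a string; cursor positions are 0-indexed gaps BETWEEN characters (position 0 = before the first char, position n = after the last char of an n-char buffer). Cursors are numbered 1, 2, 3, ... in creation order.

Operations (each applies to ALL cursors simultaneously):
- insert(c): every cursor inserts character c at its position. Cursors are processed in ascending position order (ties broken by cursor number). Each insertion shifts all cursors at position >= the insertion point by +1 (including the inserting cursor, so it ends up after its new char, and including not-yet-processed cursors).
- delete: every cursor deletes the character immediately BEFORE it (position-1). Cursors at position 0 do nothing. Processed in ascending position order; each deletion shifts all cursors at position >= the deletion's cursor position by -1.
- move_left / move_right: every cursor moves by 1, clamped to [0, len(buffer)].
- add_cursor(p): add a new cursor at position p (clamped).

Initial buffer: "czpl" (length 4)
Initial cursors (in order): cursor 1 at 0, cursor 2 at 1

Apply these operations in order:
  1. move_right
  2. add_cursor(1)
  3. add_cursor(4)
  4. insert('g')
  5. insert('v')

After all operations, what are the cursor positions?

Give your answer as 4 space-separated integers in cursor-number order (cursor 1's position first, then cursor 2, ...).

After op 1 (move_right): buffer="czpl" (len 4), cursors c1@1 c2@2, authorship ....
After op 2 (add_cursor(1)): buffer="czpl" (len 4), cursors c1@1 c3@1 c2@2, authorship ....
After op 3 (add_cursor(4)): buffer="czpl" (len 4), cursors c1@1 c3@1 c2@2 c4@4, authorship ....
After op 4 (insert('g')): buffer="cggzgplg" (len 8), cursors c1@3 c3@3 c2@5 c4@8, authorship .13.2..4
After op 5 (insert('v')): buffer="cggvvzgvplgv" (len 12), cursors c1@5 c3@5 c2@8 c4@12, authorship .1313.22..44

Answer: 5 8 5 12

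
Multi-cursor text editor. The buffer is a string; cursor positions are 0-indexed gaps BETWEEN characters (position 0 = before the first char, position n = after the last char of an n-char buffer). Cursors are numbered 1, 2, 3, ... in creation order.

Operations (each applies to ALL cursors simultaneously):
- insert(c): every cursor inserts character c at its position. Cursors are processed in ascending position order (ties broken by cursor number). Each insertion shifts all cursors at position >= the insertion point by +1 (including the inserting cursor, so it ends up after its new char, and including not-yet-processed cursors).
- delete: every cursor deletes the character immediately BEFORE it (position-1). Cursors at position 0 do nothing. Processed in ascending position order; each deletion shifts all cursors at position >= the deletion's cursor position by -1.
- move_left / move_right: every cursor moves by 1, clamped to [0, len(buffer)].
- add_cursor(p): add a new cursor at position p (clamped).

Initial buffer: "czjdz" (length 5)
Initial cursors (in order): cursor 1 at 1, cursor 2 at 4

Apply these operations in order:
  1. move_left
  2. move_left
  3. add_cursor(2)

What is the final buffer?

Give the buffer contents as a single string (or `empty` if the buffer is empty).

Answer: czjdz

Derivation:
After op 1 (move_left): buffer="czjdz" (len 5), cursors c1@0 c2@3, authorship .....
After op 2 (move_left): buffer="czjdz" (len 5), cursors c1@0 c2@2, authorship .....
After op 3 (add_cursor(2)): buffer="czjdz" (len 5), cursors c1@0 c2@2 c3@2, authorship .....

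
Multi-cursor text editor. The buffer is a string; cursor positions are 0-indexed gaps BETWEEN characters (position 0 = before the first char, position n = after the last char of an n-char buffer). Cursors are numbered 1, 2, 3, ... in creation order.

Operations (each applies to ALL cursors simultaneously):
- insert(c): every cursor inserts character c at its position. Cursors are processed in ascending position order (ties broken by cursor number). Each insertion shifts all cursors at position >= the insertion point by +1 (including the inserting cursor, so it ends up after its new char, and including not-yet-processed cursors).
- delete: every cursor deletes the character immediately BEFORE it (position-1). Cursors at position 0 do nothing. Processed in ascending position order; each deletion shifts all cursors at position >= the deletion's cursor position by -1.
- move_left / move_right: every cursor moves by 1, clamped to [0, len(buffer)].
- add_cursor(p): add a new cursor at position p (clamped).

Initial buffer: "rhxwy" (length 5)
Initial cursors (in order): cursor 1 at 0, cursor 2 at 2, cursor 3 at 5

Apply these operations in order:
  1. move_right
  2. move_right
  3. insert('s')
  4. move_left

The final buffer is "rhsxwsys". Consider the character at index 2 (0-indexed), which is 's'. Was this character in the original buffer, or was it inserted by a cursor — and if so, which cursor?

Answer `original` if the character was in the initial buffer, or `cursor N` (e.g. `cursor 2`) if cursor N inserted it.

After op 1 (move_right): buffer="rhxwy" (len 5), cursors c1@1 c2@3 c3@5, authorship .....
After op 2 (move_right): buffer="rhxwy" (len 5), cursors c1@2 c2@4 c3@5, authorship .....
After op 3 (insert('s')): buffer="rhsxwsys" (len 8), cursors c1@3 c2@6 c3@8, authorship ..1..2.3
After op 4 (move_left): buffer="rhsxwsys" (len 8), cursors c1@2 c2@5 c3@7, authorship ..1..2.3
Authorship (.=original, N=cursor N): . . 1 . . 2 . 3
Index 2: author = 1

Answer: cursor 1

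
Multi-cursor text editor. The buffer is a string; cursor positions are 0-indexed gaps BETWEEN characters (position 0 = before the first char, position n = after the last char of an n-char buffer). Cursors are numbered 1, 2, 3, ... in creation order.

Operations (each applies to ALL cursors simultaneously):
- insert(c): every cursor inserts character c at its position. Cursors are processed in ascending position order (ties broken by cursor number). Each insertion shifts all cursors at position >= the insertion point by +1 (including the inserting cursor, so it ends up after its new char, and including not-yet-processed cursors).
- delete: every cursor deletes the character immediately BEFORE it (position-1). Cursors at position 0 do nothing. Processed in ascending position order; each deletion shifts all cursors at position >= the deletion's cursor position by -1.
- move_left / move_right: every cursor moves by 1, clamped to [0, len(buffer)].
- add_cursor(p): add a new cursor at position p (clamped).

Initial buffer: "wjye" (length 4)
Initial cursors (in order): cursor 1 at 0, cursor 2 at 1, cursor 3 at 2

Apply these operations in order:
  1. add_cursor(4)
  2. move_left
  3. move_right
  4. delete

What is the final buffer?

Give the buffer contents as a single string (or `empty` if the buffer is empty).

After op 1 (add_cursor(4)): buffer="wjye" (len 4), cursors c1@0 c2@1 c3@2 c4@4, authorship ....
After op 2 (move_left): buffer="wjye" (len 4), cursors c1@0 c2@0 c3@1 c4@3, authorship ....
After op 3 (move_right): buffer="wjye" (len 4), cursors c1@1 c2@1 c3@2 c4@4, authorship ....
After op 4 (delete): buffer="y" (len 1), cursors c1@0 c2@0 c3@0 c4@1, authorship .

Answer: y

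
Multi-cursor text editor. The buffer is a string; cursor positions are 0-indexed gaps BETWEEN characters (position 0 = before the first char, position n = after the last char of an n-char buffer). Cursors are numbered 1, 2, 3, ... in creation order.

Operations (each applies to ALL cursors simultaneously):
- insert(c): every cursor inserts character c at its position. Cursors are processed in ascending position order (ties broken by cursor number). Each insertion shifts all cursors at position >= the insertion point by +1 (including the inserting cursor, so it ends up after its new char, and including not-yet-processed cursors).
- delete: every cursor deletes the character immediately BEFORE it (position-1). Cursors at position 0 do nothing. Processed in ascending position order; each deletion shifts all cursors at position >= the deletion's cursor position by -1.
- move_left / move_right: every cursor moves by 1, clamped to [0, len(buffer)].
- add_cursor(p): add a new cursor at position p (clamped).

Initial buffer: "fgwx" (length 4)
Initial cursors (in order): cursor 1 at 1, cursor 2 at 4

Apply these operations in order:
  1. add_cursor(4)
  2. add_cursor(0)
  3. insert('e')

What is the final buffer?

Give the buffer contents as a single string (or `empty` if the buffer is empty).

After op 1 (add_cursor(4)): buffer="fgwx" (len 4), cursors c1@1 c2@4 c3@4, authorship ....
After op 2 (add_cursor(0)): buffer="fgwx" (len 4), cursors c4@0 c1@1 c2@4 c3@4, authorship ....
After op 3 (insert('e')): buffer="efegwxee" (len 8), cursors c4@1 c1@3 c2@8 c3@8, authorship 4.1...23

Answer: efegwxee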